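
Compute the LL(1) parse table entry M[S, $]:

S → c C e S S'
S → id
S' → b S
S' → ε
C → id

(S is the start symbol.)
Empty (error entry)

To find M[S, $], we find productions for S where $ is in the predict set (PREDICT(N → α) = (FIRST(α) \ {ε}) ∪ (FOLLOW(N) if α ⇒* ε)).

S → c C e S S': PREDICT = { 'c' }
S → id: PREDICT = { 'id' }

M[S, $] is empty (no production applies)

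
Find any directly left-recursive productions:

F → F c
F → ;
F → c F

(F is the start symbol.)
Direct left recursion occurs when N → N α for some non-terminal N (the right-hand side begins with the left-hand side itself).

F → F c: LEFT RECURSIVE (starts with F)
F → ;: starts with ';'
F → c F: starts with c

The grammar has direct left recursion on: F.

Answer: Yes, F is left-recursive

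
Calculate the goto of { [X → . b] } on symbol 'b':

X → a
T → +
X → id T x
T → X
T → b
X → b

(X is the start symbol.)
{ [X → b .] }

GOTO(I, 'b') = CLOSURE({ [A → αX.β] : [A → α.Xβ] ∈ I, X = 'b' })

Items with dot before 'b', with the dot advanced:
  [X → . b] → [X → b .]
Closure adds nothing (no advanced item has the dot before a non-terminal).

GOTO = { [X → b .] }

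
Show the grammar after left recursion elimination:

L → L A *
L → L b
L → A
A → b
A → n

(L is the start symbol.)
L → A L'
L' → A * L'
L' → b L'
L' → ε
A → b
A → n

L is directly left-recursive. The standard transformation for
  A → A α₁ | ... | A α_m | β₁ | ... | β_n
is
  A  → β₁ A' | ... | β_n A'
  A' → α₁ A' | ... | α_m A' | ε

L → A becomes L → A L'
L → L A * becomes L' → A * L'
L → L b becomes L' → b L'
Add L' → ε

Productions for other non-terminals are unchanged:
  A → b
  A → n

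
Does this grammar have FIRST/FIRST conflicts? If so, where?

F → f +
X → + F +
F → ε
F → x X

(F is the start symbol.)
A FIRST/FIRST conflict occurs when two productions N → α and N → β for the same non-terminal have FIRST(α) ∩ FIRST(β) ≠ ∅ (with ε ∈ FIRST of a nullable right-hand side, so two nullable alternatives also conflict).

Productions for F:
  F → f +: FIRST = { 'f' }
  F → ε: FIRST = { ε }
  F → x X: FIRST = { 'x' }
X has only one production, so no FIRST/FIRST conflict is possible there.

All alternatives of each non-terminal have pairwise disjoint FIRST sets.

Answer: No FIRST/FIRST conflicts.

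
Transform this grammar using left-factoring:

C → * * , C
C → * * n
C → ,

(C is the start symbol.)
Left-factoring transforms A → αβ₁ | αβ₂ into A → αA' and A' → β₁ | β₂
(α is the longest common prefix among the alternatives). Repeat until
no nonterminal has two alternatives with a common prefix.

Round 1: C has alternatives sharing prefix '* *'. Introduce C': C → * * C'
  Add: C' → , C
  Add: C' → n

No remaining common prefixes — done.

Resulting grammar:
C → * * C'
C' → , C
C' → n
C → ,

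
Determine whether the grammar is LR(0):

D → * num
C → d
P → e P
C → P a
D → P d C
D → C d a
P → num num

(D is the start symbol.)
A grammar is LR(0) if no state in the canonical LR(0) collection has:
  - both a shift item (dot before a terminal) and a complete item (shift-reduce conflict), or
  - two or more complete items (reduce-reduce conflict; the accept item [D' → D .] counts as a complete item here).

Augment with D' → D and build the canonical LR(0) collection (I0 = CLOSURE({[D' → . D]}), then GOTO on every symbol after a dot until no new states appear). It has 17 states:
  I0: { [C → . P a], [C → . d], [D → . * num], [D → . C d a], [D → . P d C], [D' → . D], [P → . e P], [P → . num num] }  — shift
  I1: { [D → * . num] }  — shift
  I2: { [D → C . d a] }  — shift
  I3: { [D' → D .] }  — accept
  I4: { [C → P . a], [D → P . d C] }  — shift
  I5: { [C → d .] }  — reduce
  I6: { [P → . e P], [P → . num num], [P → e . P] }  — shift
  I7: { [P → num . num] }  — shift
  I8: { [P → num num .] }  — reduce
  I9: { [P → e P .] }  — reduce
  I10: { [C → P a .] }  — reduce
  I11: { [C → . P a], [C → . d], [D → P d . C], [P → . e P], [P → . num num] }  — shift
  I12: { [D → P d C .] }  — reduce
  I13: { [C → P . a] }  — shift
  I14: { [D → C d . a] }  — shift
  I15: { [D → C d a .] }  — reduce
  I16: { [D → * num .] }  — reduce

Every state is either a pure shift/goto state or contains exactly one complete item and nothing to shift — no conflicts. The grammar is LR(0).

Answer: Yes, the grammar is LR(0)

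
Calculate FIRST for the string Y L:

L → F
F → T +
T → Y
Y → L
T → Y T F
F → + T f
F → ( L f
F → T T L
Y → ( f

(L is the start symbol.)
{ '(', '+' }

FIRST sets of the non-terminals involved (from the grammar, by fixed-point iteration):
  FIRST(Y) = { '(', '+' }

To compute FIRST(Y L), process the symbols left to right:
Symbol Y is a non-terminal. Add FIRST(Y) \ {ε} = { '(', '+' }
Y is not nullable (ε ∉ FIRST(Y)), so stop here.
FIRST(Y L) = { '(', '+' }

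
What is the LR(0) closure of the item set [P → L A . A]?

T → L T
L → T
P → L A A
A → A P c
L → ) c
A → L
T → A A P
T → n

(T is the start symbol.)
{ [A → . A P c], [A → . L], [L → . ) c], [L → . T], [P → L A . A], [T → . A A P], [T → . L T], [T → . n] }

Start with: [P → L A . A]
  [P → L A . A] has the dot before A: add [A → . A P c], [A → . L]
  [A → . L] has the dot before L: add [L → . T], [L → . ) c]
  [L → . T] has the dot before T: add [T → . L T], [T → . A A P], [T → . n]
No further items can be added.

CLOSURE = { [A → . A P c], [A → . L], [L → . ) c], [L → . T], [P → L A . A], [T → . A A P], [T → . L T], [T → . n] }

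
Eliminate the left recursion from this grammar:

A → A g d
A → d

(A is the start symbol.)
A is directly left-recursive. The standard transformation for
  A → A α₁ | ... | A α_m | β₁ | ... | β_n
is
  A  → β₁ A' | ... | β_n A'
  A' → α₁ A' | ... | α_m A' | ε

A → d becomes A → d A'
A → A g d becomes A' → g d A'
Add A' → ε

Resulting grammar:
A → d A'
A' → g d A'
A' → ε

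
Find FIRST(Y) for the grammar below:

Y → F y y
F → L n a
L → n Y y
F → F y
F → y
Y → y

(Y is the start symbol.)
FIRST sets of the other non-terminals involved (by the same procedure, iterated to a fixed point):
  FIRST(F) = { 'n', 'y' }

From Y → F y y:
  - F is a non-terminal: add FIRST(F) \ {ε} = { 'n', 'y' }
    F is not nullable, so stop
From Y → y:
  - y is a terminal: add 'y' and stop

Collecting: FIRST(Y) = { 'n', 'y' }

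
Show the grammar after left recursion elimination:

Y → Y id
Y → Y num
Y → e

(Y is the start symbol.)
Y → e Y'
Y' → id Y'
Y' → num Y'
Y' → ε

Y is directly left-recursive. The standard transformation for
  A → A α₁ | ... | A α_m | β₁ | ... | β_n
is
  A  → β₁ A' | ... | β_n A'
  A' → α₁ A' | ... | α_m A' | ε

Y → e becomes Y → e Y'
Y → Y id becomes Y' → id Y'
Y → Y num becomes Y' → num Y'
Add Y' → ε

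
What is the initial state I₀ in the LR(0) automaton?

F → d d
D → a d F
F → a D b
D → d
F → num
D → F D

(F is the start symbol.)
First, augment the grammar with F' → F
I₀ = CLOSURE({ [F' → . F] }):
  [F' → . F] has the dot before F: add [F → . d d], [F → . a D b], [F → . num]
No further items can be added.

I₀ = { [F → . a D b], [F → . d d], [F → . num], [F' → . F] }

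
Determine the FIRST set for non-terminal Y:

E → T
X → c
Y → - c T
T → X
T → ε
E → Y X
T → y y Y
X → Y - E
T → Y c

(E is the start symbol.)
{ '-' }

To compute FIRST(Y), examine every production with Y on the left-hand side, reading each right-hand side left to right until a non-nullable symbol is reached.

From Y → - c T:
  - '-' is a terminal: add '-' and stop

Collecting: FIRST(Y) = { '-' }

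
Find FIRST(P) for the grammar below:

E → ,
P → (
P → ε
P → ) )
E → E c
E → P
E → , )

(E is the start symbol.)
{ '(', ')', ε }

From P → (:
  - '(' is a terminal: add '(' and stop
From P → ε:
  - ε-production, so ε ∈ FIRST(P)
From P → ) ):
  - ')' is a terminal: add ')' and stop

Collecting: FIRST(P) = { '(', ')', ε }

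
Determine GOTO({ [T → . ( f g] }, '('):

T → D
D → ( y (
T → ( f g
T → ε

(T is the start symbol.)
GOTO(I, '(') = CLOSURE({ [A → αX.β] : [A → α.Xβ] ∈ I, X = '(' })

Items with dot before '(', with the dot advanced:
  [T → . ( f g] → [T → ( . f g]
Closure adds nothing (no advanced item has the dot before a non-terminal).

GOTO = { [T → ( . f g] }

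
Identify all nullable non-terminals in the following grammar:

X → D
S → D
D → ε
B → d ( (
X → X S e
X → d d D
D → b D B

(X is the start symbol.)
{ 'D', 'S', 'X' }

A non-terminal is nullable if it can derive ε (the empty string): either it has an ε-production, or it has a production whose right-hand side consists entirely of nullable non-terminals.

ε-productions: D → ε
So D is immediately nullable.
X → D: every symbol on the right is nullable, so X is nullable too.
S → D: every symbol on the right is nullable, so S is nullable too.
No further non-terminal can be added: every production for the remaining non-terminals contains a terminal or a non-nullable non-terminal.
Nullable = { 'D', 'S', 'X' }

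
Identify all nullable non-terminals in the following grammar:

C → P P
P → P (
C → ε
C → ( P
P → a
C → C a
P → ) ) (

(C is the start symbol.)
A non-terminal is nullable if it can derive ε (the empty string): either it has an ε-production, or it has a production whose right-hand side consists entirely of nullable non-terminals.

ε-productions: C → ε
So C is immediately nullable.
No further non-terminal can be added: every production for the remaining non-terminals contains a terminal or a non-nullable non-terminal.
Nullable = { 'C' }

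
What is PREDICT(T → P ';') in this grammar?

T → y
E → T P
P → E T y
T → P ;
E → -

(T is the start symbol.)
{ '-', 'y' }

PREDICT(T → P ';') = (FIRST(RHS) \ {ε}) ∪ (FOLLOW(T) if ε ∈ FIRST(RHS), i.e. RHS ⇒* ε)
FIRST(P) = { '-', 'y' }
FIRST(P ';') = { '-', 'y' }
ε ∉ FIRST(P ';'), so FOLLOW(T) is not added.
PREDICT(T → P ';') = { '-', 'y' }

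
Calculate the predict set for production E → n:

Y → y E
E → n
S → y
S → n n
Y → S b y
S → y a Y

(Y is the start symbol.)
{ 'n' }

PREDICT(E → n) = (FIRST(RHS) \ {ε}) ∪ (FOLLOW(E) if ε ∈ FIRST(RHS), i.e. RHS ⇒* ε)
FIRST(n) = { 'n' }
ε ∉ FIRST(n), so FOLLOW(E) is not added.
PREDICT(E → n) = { 'n' }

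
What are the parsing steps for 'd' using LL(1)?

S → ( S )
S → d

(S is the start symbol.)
Stack is shown with the top on the left.

Stack  Input  Action
--------------------
S $    d $    output S → d
d $    d $    match 'd'
$      $      accept

The string is accepted.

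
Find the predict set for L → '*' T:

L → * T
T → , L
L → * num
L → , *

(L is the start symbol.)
{ '*' }

PREDICT(L → '*' T) = (FIRST(RHS) \ {ε}) ∪ (FOLLOW(L) if ε ∈ FIRST(RHS), i.e. RHS ⇒* ε)
FIRST('*' T) = { '*' }
ε ∉ FIRST('*' T), so FOLLOW(L) is not added.
PREDICT(L → '*' T) = { '*' }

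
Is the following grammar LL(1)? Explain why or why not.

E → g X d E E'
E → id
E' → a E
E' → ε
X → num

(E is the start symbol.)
No. Predict set conflict for E': { 'a' }

A grammar is LL(1) if for each non-terminal N with multiple productions, the predict sets of those productions are pairwise disjoint, where PREDICT(N → α) = (FIRST(α) \ {ε}) ∪ (FOLLOW(N) if α ⇒* ε).

Relevant sets:
  FOLLOW(E') = { $, 'a' }

For E:
  PREDICT(E → g X d E E') = { 'g' }
  PREDICT(E → id) = { 'id' }
For E':
  PREDICT(E' → a E) = { 'a' }
  PREDICT(E' → ε) = { $, 'a' }
X has a single production, so nothing to check there.

Conflict found: Predict set conflict for E': { 'a' }
The grammar is NOT LL(1).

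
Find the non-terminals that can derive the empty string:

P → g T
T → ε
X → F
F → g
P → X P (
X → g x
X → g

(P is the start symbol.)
A non-terminal is nullable if it can derive ε (the empty string): either it has an ε-production, or it has a production whose right-hand side consists entirely of nullable non-terminals.

ε-productions: T → ε
So T is immediately nullable.
No further non-terminal can be added: every production for the remaining non-terminals contains a terminal or a non-nullable non-terminal.
Nullable = { 'T' }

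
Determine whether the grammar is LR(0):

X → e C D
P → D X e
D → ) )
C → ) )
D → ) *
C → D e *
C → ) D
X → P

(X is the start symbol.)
No. Shift-reduce conflict between [C → ) ) .] and [D → ) . )]

A grammar is LR(0) if no state in the canonical LR(0) collection has:
  - both a shift item (dot before a terminal) and a complete item (shift-reduce conflict), or
  - two or more complete items (reduce-reduce conflict; the accept item [X' → X .] counts as a complete item here).

Augment with X' → X and build the canonical LR(0) collection (I0 = CLOSURE({[X' → . X]}), then GOTO on every symbol after a dot until no new states appear). It has 18 states:
  I0: { [D → . ) )], [D → . ) *], [P → . D X e], [X → . P], [X → . e C D], [X' → . X] }  — shift
  I1: { [D → ) . )], [D → ) . *] }  — shift
  I2: { [D → . ) )], [D → . ) *], [P → . D X e], [P → D . X e], [X → . P], [X → . e C D] }  — shift
  I3: { [X → P .] }  — reduce
  I4: { [X' → X .] }  — accept
  I5: { [C → . ) )], [C → . ) D], [C → . D e *], [D → . ) )], [D → . ) *], [X → e . C D] }  — shift
  I6: { [C → ) . )], [C → ) . D], [D → ) . )], [D → ) . *], [D → . ) )], [D → . ) *] }  — shift
  I7: { [D → . ) )], [D → . ) *], [X → e C . D] }  — shift
  I8: { [C → D . e *] }  — shift
  I9: { [C → D e . *] }  — shift
  I10: { [C → D e * .] }  — reduce
  I11: { [X → e C D .] }  — reduce
  I12: { [C → ) ) .], [D → ) ) .], [D → ) . )], [D → ) . *] }  — shift, 2 reduces
  I13: { [D → ) * .] }  — reduce
  I14: { [C → ) D .] }  — reduce
  I15: { [D → ) ) .] }  — reduce
  I16: { [P → D X . e] }  — shift
  I17: { [P → D X e .] }  — reduce

Conflict in state I12:
  Shift-reduce conflict between [C → ) ) .] and [D → ) . )]
So the grammar is NOT LR(0).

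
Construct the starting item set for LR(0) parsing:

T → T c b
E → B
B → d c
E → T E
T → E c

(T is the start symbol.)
First, augment the grammar with T' → T
I₀ = CLOSURE({ [T' → . T] }):
  [T' → . T] has the dot before T: add [T → . T c b], [T → . E c]
  [T → . E c] has the dot before E: add [E → . B], [E → . T E]
  [E → . B] has the dot before B: add [B → . d c]
No further items can be added.

I₀ = { [B → . d c], [E → . B], [E → . T E], [T → . E c], [T → . T c b], [T' → . T] }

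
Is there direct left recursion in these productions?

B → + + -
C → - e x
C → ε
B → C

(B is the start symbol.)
No direct left recursion

Direct left recursion occurs when N → N α for some non-terminal N (the right-hand side begins with the left-hand side itself).

B → + + -: starts with '+'
C → - e x: starts with '-'
C → ε: starts with ε
B → C: starts with C

No direct left recursion found.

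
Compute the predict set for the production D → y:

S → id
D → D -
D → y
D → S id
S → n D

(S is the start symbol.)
PREDICT(D → y) = (FIRST(RHS) \ {ε}) ∪ (FOLLOW(D) if ε ∈ FIRST(RHS), i.e. RHS ⇒* ε)
FIRST(y) = { 'y' }
ε ∉ FIRST(y), so FOLLOW(D) is not added.
PREDICT(D → y) = { 'y' }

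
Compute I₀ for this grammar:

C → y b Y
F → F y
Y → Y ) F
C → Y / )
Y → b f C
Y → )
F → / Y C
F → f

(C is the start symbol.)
First, augment the grammar with C' → C
I₀ = CLOSURE({ [C' → . C] }):
  [C' → . C] has the dot before C: add [C → . y b Y], [C → . Y / )]
  [C → . Y / )] has the dot before Y: add [Y → . Y ) F], [Y → . b f C], [Y → . )]
No further items can be added.

I₀ = { [C → . Y / )], [C → . y b Y], [C' → . C], [Y → . )], [Y → . Y ) F], [Y → . b f C] }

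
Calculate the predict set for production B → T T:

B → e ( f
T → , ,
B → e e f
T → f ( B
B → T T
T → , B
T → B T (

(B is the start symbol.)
{ ',', 'e', 'f' }

PREDICT(B → T T) = (FIRST(RHS) \ {ε}) ∪ (FOLLOW(B) if ε ∈ FIRST(RHS), i.e. RHS ⇒* ε)
FIRST(T) = { ',', 'e', 'f' }
FIRST(T T) = { ',', 'e', 'f' }
ε ∉ FIRST(T T), so FOLLOW(B) is not added.
PREDICT(B → T T) = { ',', 'e', 'f' }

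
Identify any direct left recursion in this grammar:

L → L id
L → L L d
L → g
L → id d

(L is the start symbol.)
Yes, L is left-recursive

Direct left recursion occurs when N → N α for some non-terminal N (the right-hand side begins with the left-hand side itself).

L → L id: LEFT RECURSIVE (starts with L)
L → L L d: LEFT RECURSIVE (starts with L)
L → g: starts with g
L → id d: starts with id

The grammar has direct left recursion on: L.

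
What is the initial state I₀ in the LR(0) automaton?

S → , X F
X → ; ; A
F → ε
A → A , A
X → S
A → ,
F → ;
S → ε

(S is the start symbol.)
{ [S → . , X F], [S → .], [S' → . S] }

First, augment the grammar with S' → S
I₀ = CLOSURE({ [S' → . S] }):
  [S' → . S] has the dot before S: add [S → . , X F], [S → .]
No further items can be added.

I₀ = { [S → . , X F], [S → .], [S' → . S] }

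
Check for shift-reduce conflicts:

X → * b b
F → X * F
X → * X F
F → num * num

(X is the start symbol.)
No shift-reduce conflicts

A shift-reduce conflict occurs when an LR(0) state has both:
  - a complete (reduce) item [A → α .] (dot at the end), and
  - a shift item [B → β . c γ] (dot before a terminal).

Augment with X' → X and build the canonical LR(0) collection (I0 = CLOSURE({[X' → . X]}), then GOTO on every symbol after a dot until no new states appear). It has 13 states:
  I0: { [X → . * X F], [X → . * b b], [X' → . X] }  — shift
  I1: { [X → * . X F], [X → * . b b], [X → . * X F], [X → . * b b] }  — shift
  I2: { [X' → X .] }  — accept
  I3: { [F → . X * F], [F → . num * num], [X → * X . F], [X → . * X F], [X → . * b b] }  — shift
  I4: { [X → * b . b] }  — shift
  I5: { [X → * b b .] }  — reduce
  I6: { [X → * X F .] }  — reduce
  I7: { [F → X . * F] }  — shift
  I8: { [F → num . * num] }  — shift
  I9: { [F → num * . num] }  — shift
  I10: { [F → num * num .] }  — reduce
  I11: { [F → . X * F], [F → . num * num], [F → X * . F], [X → . * X F], [X → . * b b] }  — shift
  I12: { [F → X * F .] }  — reduce

No state contains both a complete item and a shift item.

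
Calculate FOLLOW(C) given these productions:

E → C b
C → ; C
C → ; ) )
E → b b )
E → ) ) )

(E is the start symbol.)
{ 'b' }

To compute FOLLOW(C), find every occurrence of C on a right-hand side N → α C β: add FIRST(β) \ {ε}, and if β is empty or nullable also add FOLLOW(N). Iterate to a fixed point.

In E → C b: C is followed by b, add FIRST(b) \ {ε} = { 'b' }
In C → ; C: C is at the end; this adds FOLLOW(C) to itself — nothing new

Taking the union: FOLLOW(C) = { 'b' }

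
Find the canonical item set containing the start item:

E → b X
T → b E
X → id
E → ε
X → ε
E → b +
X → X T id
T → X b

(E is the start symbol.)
{ [E → . b +], [E → . b X], [E → .], [E' → . E] }

First, augment the grammar with E' → E
I₀ = CLOSURE({ [E' → . E] }):
  [E' → . E] has the dot before E: add [E → . b X], [E → .], [E → . b +]
No further items can be added.

I₀ = { [E → . b +], [E → . b X], [E → .], [E' → . E] }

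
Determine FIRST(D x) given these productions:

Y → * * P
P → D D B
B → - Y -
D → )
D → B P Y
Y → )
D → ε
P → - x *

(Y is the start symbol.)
{ ')', '-', 'x' }

FIRST sets of the non-terminals involved (from the grammar, by fixed-point iteration):
  FIRST(D) = { ')', '-', ε }

To compute FIRST(D x), process the symbols left to right:
Symbol D is a non-terminal. Add FIRST(D) \ {ε} = { ')', '-' }
D is nullable (ε ∈ FIRST(D)), continue to the next symbol.
Symbol x is a terminal. Add 'x' and stop.
FIRST(D x) = { ')', '-', 'x' }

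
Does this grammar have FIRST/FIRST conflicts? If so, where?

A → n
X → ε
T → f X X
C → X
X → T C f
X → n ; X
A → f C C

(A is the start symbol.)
FIRST sets of the non-terminals at (or reachable through a nullable prefix from) the front of some alternative:
  FIRST(T) = { 'f' }

Productions for A:
  A → n: FIRST = { 'n' }
  A → f C C: FIRST = { 'f' }
Productions for X:
  X → ε: FIRST = { ε }
  X → T C f: FIRST = { 'f' }
  X → n ; X: FIRST = { 'n' }
T, C have only one production, so no FIRST/FIRST conflict is possible there.

All alternatives of each non-terminal have pairwise disjoint FIRST sets.

Answer: No FIRST/FIRST conflicts.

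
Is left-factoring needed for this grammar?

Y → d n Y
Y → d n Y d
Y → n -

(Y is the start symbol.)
Left-factoring is needed when two productions for the same non-terminal
share a common prefix on the right-hand side.

Productions for Y:
  Y → d n Y
  Y → d n Y d
  Y → n -

Found common prefix 'd n Y' in productions for Y

Answer: Yes, Y has productions with common prefix 'd n Y'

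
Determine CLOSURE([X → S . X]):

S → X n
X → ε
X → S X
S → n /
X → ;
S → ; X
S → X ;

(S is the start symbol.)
Start with: [X → S . X]
  [X → S . X] has the dot before X: add [X → .], [X → . S X], [X → . ;]
  [X → . S X] has the dot before S: add [S → . X n], [S → . n /], [S → . ; X], [S → . X ;]
No further items can be added.

CLOSURE = { [S → . ; X], [S → . X ;], [S → . X n], [S → . n /], [X → . ;], [X → . S X], [X → .], [X → S . X] }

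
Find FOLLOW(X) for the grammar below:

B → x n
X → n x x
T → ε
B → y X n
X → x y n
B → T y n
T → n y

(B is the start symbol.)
{ 'n' }

In B → y X n: X is followed by n, add FIRST(n) \ {ε} = { 'n' }

Taking the union: FOLLOW(X) = { 'n' }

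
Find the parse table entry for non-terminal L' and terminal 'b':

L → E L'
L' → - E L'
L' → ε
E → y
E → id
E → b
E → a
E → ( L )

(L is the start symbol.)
To find M[L', 'b'], we find productions for L' where 'b' is in the predict set (PREDICT(N → α) = (FIRST(α) \ {ε}) ∪ (FOLLOW(N) if α ⇒* ε)).

Relevant sets:
  FOLLOW(L') = { $, ')' }

L' → - E L': PREDICT = { '-' }
L' → ε: PREDICT = { $, ')' }

M[L', 'b'] is empty (no production applies)

Answer: Empty (error entry)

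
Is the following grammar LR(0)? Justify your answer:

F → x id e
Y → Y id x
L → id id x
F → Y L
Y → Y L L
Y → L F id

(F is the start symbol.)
A grammar is LR(0) if no state in the canonical LR(0) collection has:
  - both a shift item (dot before a terminal) and a complete item (shift-reduce conflict), or
  - two or more complete items (reduce-reduce conflict; the accept item [F' → F .] counts as a complete item here).

Augment with F' → F and build the canonical LR(0) collection (I0 = CLOSURE({[F' → . F]}), then GOTO on every symbol after a dot until no new states appear). It has 16 states:
  I0: { [F → . Y L], [F → . x id e], [F' → . F], [L → . id id x], [Y → . L F id], [Y → . Y L L], [Y → . Y id x] }  — shift
  I1: { [F' → F .] }  — accept
  I2: { [F → . Y L], [F → . x id e], [L → . id id x], [Y → . L F id], [Y → . Y L L], [Y → . Y id x], [Y → L . F id] }  — shift
  I3: { [F → Y . L], [L → . id id x], [Y → Y . L L], [Y → Y . id x] }  — shift
  I4: { [L → id . id x] }  — shift
  I5: { [F → x . id e] }  — shift
  I6: { [F → x id . e] }  — shift
  I7: { [F → x id e .] }  — reduce
  I8: { [L → id id . x] }  — shift
  I9: { [L → id id x .] }  — reduce
  I10: { [F → Y L .], [L → . id id x], [Y → Y L . L] }  — shift, reduce
  I11: { [L → id . id x], [Y → Y id . x] }  — shift
  I12: { [Y → Y id x .] }  — reduce
  I13: { [Y → Y L L .] }  — reduce
  I14: { [Y → L F . id] }  — shift
  I15: { [Y → L F id .] }  — reduce

Conflict in state I10:
  Shift-reduce conflict between [F → Y L .] and [L → . id id x]
So the grammar is NOT LR(0).

Answer: No. Shift-reduce conflict between [F → Y L .] and [L → . id id x]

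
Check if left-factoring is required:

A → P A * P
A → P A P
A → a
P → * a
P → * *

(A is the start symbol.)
Left-factoring is needed when two productions for the same non-terminal
share a common prefix on the right-hand side.

Productions for A:
  A → P A * P
  A → P A P
  A → a
Productions for P:
  P → * a
  P → * *

Found common prefix 'P A' in productions for A
Found common prefix '*' in productions for P

Answer: Yes, A has productions with common prefix 'P A'; P has productions with common prefix '*'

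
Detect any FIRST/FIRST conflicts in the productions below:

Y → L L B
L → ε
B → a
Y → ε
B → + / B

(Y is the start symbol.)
No FIRST/FIRST conflicts.

A FIRST/FIRST conflict occurs when two productions N → α and N → β for the same non-terminal have FIRST(α) ∩ FIRST(β) ≠ ∅ (with ε ∈ FIRST of a nullable right-hand side, so two nullable alternatives also conflict).

FIRST sets of the non-terminals at (or reachable through a nullable prefix from) the front of some alternative:
  FIRST(L) = { ε }
  FIRST(B) = { '+', 'a' }

Productions for Y:
  Y → L L B: FIRST = { '+', 'a' }
  Y → ε: FIRST = { ε }
Productions for B:
  B → a: FIRST = { 'a' }
  B → + / B: FIRST = { '+' }
L has only one production, so no FIRST/FIRST conflict is possible there.

All alternatives of each non-terminal have pairwise disjoint FIRST sets.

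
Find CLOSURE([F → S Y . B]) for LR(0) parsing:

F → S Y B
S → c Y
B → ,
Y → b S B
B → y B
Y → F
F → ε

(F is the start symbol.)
Start with: [F → S Y . B]
  [F → S Y . B] has the dot before B: add [B → . ,], [B → . y B]
No further items can be added.

CLOSURE = { [B → . ,], [B → . y B], [F → S Y . B] }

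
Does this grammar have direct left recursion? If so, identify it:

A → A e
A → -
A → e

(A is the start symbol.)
A → A e: LEFT RECURSIVE (starts with A)
A → -: starts with '-'
A → e: starts with e

The grammar has direct left recursion on: A.

Answer: Yes, A is left-recursive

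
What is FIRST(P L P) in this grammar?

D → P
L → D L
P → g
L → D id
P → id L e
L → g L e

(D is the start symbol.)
{ 'g', 'id' }

FIRST sets of the non-terminals involved (from the grammar, by fixed-point iteration):
  FIRST(P) = { 'g', 'id' }

To compute FIRST(P L P), process the symbols left to right:
Symbol P is a non-terminal. Add FIRST(P) \ {ε} = { 'g', 'id' }
P is not nullable (ε ∉ FIRST(P)), so stop here.
FIRST(P L P) = { 'g', 'id' }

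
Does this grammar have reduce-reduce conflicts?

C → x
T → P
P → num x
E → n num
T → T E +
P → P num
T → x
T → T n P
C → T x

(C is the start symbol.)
A reduce-reduce conflict occurs when an LR(0) state has two complete items [A → α .] and [B → β .] — both call for a reduction, and with no lookahead the parser cannot choose between them.

Augment with C' → C and build the canonical LR(0) collection (I0 = CLOSURE({[C' → . C]}), then GOTO on every symbol after a dot until no new states appear). It has 14 states:
  I0: { [C → . T x], [C → . x], [C' → . C], [P → . P num], [P → . num x], [T → . P], [T → . T E +], [T → . T n P], [T → . x] }  — shift
  I1: { [C' → C .] }  — accept
  I2: { [P → P . num], [T → P .] }  — shift, reduce
  I3: { [C → T . x], [E → . n num], [T → T . E +], [T → T . n P] }  — shift
  I4: { [P → num . x] }  — shift
  I5: { [C → x .], [T → x .] }  — 2 reduces
  I6: { [P → num x .] }  — reduce
  I7: { [T → T E . +] }  — shift
  I8: { [E → n . num], [P → . P num], [P → . num x], [T → T n . P] }  — shift
  I9: { [C → T x .] }  — reduce
  I10: { [P → P . num], [T → T n P .] }  — shift, reduce
  I11: { [E → n num .], [P → num . x] }  — shift, reduce
  I12: { [P → P num .] }  — reduce
  I13: { [T → T E + .] }  — reduce

I5 contains complete items [C → x .], [T → x .] — reduce-reduce conflict.

Answer: Yes — I5: [C → x .] vs [T → x .]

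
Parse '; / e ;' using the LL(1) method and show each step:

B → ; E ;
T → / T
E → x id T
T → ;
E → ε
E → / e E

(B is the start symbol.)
LL(1) parsing maintains a stack (initially the start symbol over $) and the input. At each step: if the stack top is a terminal, match it against the current input token; if it is a non-terminal N, replace it with the RHS of M[N, lookahead] (the unique production whose predict set contains the lookahead).

Stack is shown with the top on the left.

Stack      Input      Action
----------------------------
B $        ; / e ; $  output B → ; E ;
; E ; $    ; / e ; $  match ';'
E ; $      / e ; $    output E → / e E
/ e E ; $  / e ; $    match '/'
e E ; $    e ; $      match 'e'
E ; $      ; $        output E → ε
; $        ; $        match ';'
$          $          accept

The string is accepted.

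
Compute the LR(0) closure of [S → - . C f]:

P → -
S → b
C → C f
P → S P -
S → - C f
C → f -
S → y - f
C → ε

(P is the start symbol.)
{ [C → . C f], [C → . f -], [C → .], [S → - . C f] }

To compute CLOSURE, for each item [A → α.Bβ] where B is a non-terminal, add [B → .γ] for all productions B → γ; repeat for the newly added items until nothing changes.

Start with: [S → - . C f]
  [S → - . C f] has the dot before C: add [C → . C f], [C → . f -], [C → .]
No further items can be added.

CLOSURE = { [C → . C f], [C → . f -], [C → .], [S → - . C f] }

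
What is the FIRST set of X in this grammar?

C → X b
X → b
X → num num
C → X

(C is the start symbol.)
{ 'b', 'num' }

To compute FIRST(X), examine every production with X on the left-hand side, reading each right-hand side left to right until a non-nullable symbol is reached.

From X → b:
  - b is a terminal: add 'b' and stop
From X → num num:
  - num is a terminal: add 'num' and stop

Collecting: FIRST(X) = { 'b', 'num' }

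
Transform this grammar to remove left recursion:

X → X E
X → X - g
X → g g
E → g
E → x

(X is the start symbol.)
X is directly left-recursive. The standard transformation for
  A → A α₁ | ... | A α_m | β₁ | ... | β_n
is
  A  → β₁ A' | ... | β_n A'
  A' → α₁ A' | ... | α_m A' | ε

X → g g becomes X → g g X'
X → X E becomes X' → E X'
X → X - g becomes X' → - g X'
Add X' → ε

Productions for other non-terminals are unchanged:
  E → g
  E → x

Resulting grammar:
X → g g X'
X' → E X'
X' → - g X'
X' → ε
E → g
E → x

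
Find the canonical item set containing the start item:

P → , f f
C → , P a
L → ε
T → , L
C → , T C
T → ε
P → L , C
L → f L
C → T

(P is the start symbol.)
{ [L → . f L], [L → .], [P → . , f f], [P → . L , C], [P' → . P] }

First, augment the grammar with P' → P
I₀ = CLOSURE({ [P' → . P] }):
  [P' → . P] has the dot before P: add [P → . , f f], [P → . L , C]
  [P → . L , C] has the dot before L: add [L → .], [L → . f L]
No further items can be added.

I₀ = { [L → . f L], [L → .], [P → . , f f], [P → . L , C], [P' → . P] }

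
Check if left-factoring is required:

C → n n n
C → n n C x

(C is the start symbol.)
Left-factoring is needed when two productions for the same non-terminal
share a common prefix on the right-hand side.

Productions for C:
  C → n n n
  C → n n C x

Found common prefix 'n n' in productions for C

Answer: Yes, C has productions with common prefix 'n n'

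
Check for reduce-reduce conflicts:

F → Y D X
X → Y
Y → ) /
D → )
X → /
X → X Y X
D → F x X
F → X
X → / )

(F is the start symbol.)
A reduce-reduce conflict occurs when an LR(0) state has two complete items [A → α .] and [B → β .] — both call for a reduction, and with no lookahead the parser cannot choose between them.

Augment with F' → F and build the canonical LR(0) collection (I0 = CLOSURE({[F' → . F]}), then GOTO on every symbol after a dot until no new states appear). It has 17 states:
  I0: { [F → . X], [F → . Y D X], [F' → . F], [X → . / )], [X → . /], [X → . X Y X], [X → . Y], [Y → . ) /] }  — shift
  I1: { [Y → ) . /] }  — shift
  I2: { [X → / . )], [X → / .] }  — shift, reduce
  I3: { [F' → F .] }  — accept
  I4: { [F → X .], [X → X . Y X], [Y → . ) /] }  — shift, reduce
  I5: { [D → . )], [D → . F x X], [F → . X], [F → . Y D X], [F → Y . D X], [X → . / )], [X → . /], [X → . X Y X], [X → . Y], [X → Y .], [Y → . ) /] }  — shift, reduce
  I6: { [D → ) .], [Y → ) . /] }  — shift, reduce
  I7: { [F → Y D . X], [X → . / )], [X → . /], [X → . X Y X], [X → . Y], [Y → . ) /] }  — shift
  I8: { [D → F . x X] }  — shift
  I9: { [D → F x . X], [X → . / )], [X → . /], [X → . X Y X], [X → . Y], [Y → . ) /] }  — shift
  I10: { [D → F x X .], [X → X . Y X], [Y → . ) /] }  — shift, reduce
  I11: { [X → Y .] }  — reduce
  I12: { [X → . / )], [X → . /], [X → . X Y X], [X → . Y], [X → X Y . X], [Y → . ) /] }  — shift
  I13: { [X → X . Y X], [X → X Y X .], [Y → . ) /] }  — shift, reduce
  I14: { [F → Y D X .], [X → X . Y X], [Y → . ) /] }  — shift, reduce
  I15: { [Y → ) / .] }  — reduce
  I16: { [X → / ) .] }  — reduce

No state contains more than one complete item.

Answer: No reduce-reduce conflicts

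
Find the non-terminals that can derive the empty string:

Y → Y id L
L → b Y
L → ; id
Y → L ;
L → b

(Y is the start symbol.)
There are no ε-productions, so no non-terminal can derive ε.
No non-terminals are nullable.

Answer: None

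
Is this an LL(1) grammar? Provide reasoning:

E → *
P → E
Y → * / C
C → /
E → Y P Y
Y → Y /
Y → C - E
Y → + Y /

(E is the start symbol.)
No. Predict set conflict for E: { '*' }

A grammar is LL(1) if for each non-terminal N with multiple productions, the predict sets of those productions are pairwise disjoint, where PREDICT(N → α) = (FIRST(α) \ {ε}) ∪ (FOLLOW(N) if α ⇒* ε).

Relevant sets:
  FIRST(Y) = { '*', '+', '/' }
  FIRST(C) = { '/' }

For E:
  PREDICT(E → '*') = { '*' }
  PREDICT(E → Y P Y) = { '*', '+', '/' }
For Y:
  PREDICT(Y → '*' '/' C) = { '*' }
  PREDICT(Y → Y '/') = { '*', '+', '/' }
  PREDICT(Y → C '-' E) = { '/' }
  PREDICT(Y → '+' Y '/') = { '+' }
P, C have a single production, so nothing to check there.

Conflict found: Predict set conflict for E: { '*' }
The grammar is NOT LL(1).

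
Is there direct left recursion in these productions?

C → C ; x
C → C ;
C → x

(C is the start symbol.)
Yes, C is left-recursive

Direct left recursion occurs when N → N α for some non-terminal N (the right-hand side begins with the left-hand side itself).

C → C ; x: LEFT RECURSIVE (starts with C)
C → C ;: LEFT RECURSIVE (starts with C)
C → x: starts with x

The grammar has direct left recursion on: C.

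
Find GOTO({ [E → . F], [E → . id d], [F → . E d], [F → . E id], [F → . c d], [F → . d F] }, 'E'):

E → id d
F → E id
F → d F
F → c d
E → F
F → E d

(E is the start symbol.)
{ [F → E . d], [F → E . id] }

GOTO(I, 'E') = CLOSURE({ [A → αX.β] : [A → α.Xβ] ∈ I, X = 'E' })

Items with dot before 'E', with the dot advanced:
  [F → . E d] → [F → E . d]
  [F → . E id] → [F → E . id]
Closure adds nothing (no advanced item has the dot before a non-terminal).

GOTO = { [F → E . d], [F → E . id] }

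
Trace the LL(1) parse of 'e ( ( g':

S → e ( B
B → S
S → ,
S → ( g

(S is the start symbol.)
Stack is shown with the top on the left.

Stack    Input      Action
--------------------------
S $      e ( ( g $  output S → e ( B
e ( B $  e ( ( g $  match 'e'
( B $    ( ( g $    match '('
B $      ( g $      output B → S
S $      ( g $      output S → ( g
( g $    ( g $      match '('
g $      g $        match 'g'
$        $          accept

The string is accepted.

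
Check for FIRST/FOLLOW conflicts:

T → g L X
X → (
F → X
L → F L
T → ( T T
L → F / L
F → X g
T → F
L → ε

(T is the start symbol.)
Yes. L → F L with FOLLOW(L) on { '(' }; L → F '/' L with FOLLOW(L) on { '(' }

Nullable non-terminals: L.
FIRST sets used below: FIRST(F) = { '(' }

L: nullable alternative(s) L → ε; FOLLOW(L) = { '(' }
  L → F L: FIRST \ {ε} = { '(' } — overlaps FOLLOW(L) on { '(' }: CONFLICT
  L → F / L: FIRST \ {ε} = { '(' } — overlaps FOLLOW(L) on { '(' }: CONFLICT
  L → ε: FIRST \ {ε} = { } — this is the only nullable alternative, skip

F, T, X have no nullable alternative, so no FIRST/FOLLOW check is needed there.

So the grammar has 2 FIRST/FOLLOW conflicts (marked CONFLICT above).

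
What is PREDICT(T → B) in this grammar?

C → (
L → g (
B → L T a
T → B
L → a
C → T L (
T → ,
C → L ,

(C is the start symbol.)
{ 'a', 'g' }

PREDICT(T → B) = (FIRST(RHS) \ {ε}) ∪ (FOLLOW(T) if ε ∈ FIRST(RHS), i.e. RHS ⇒* ε)
FIRST(B) = { 'a', 'g' }
FIRST(B) = { 'a', 'g' }
ε ∉ FIRST(B), so FOLLOW(T) is not added.
PREDICT(T → B) = { 'a', 'g' }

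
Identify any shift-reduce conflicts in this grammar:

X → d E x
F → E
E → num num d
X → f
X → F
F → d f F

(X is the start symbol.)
No shift-reduce conflicts

Augment with X' → X and build the canonical LR(0) collection (I0 = CLOSURE({[X' → . X]}), then GOTO on every symbol after a dot until no new states appear). It has 14 states:
  I0: { [E → . num num d], [F → . E], [F → . d f F], [X → . F], [X → . d E x], [X → . f], [X' → . X] }  — shift
  I1: { [F → E .] }  — reduce
  I2: { [X → F .] }  — reduce
  I3: { [X' → X .] }  — accept
  I4: { [E → . num num d], [F → d . f F], [X → d . E x] }  — shift
  I5: { [X → f .] }  — reduce
  I6: { [E → num . num d] }  — shift
  I7: { [E → num num . d] }  — shift
  I8: { [E → num num d .] }  — reduce
  I9: { [X → d E . x] }  — shift
  I10: { [E → . num num d], [F → . E], [F → . d f F], [F → d f . F] }  — shift
  I11: { [F → d f F .] }  — reduce
  I12: { [F → d . f F] }  — shift
  I13: { [X → d E x .] }  — reduce

No state contains both a complete item and a shift item.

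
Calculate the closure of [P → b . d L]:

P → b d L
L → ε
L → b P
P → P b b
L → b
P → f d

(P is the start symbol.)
Start with: [P → b . d L]
The dot precedes the terminal d, so nothing is added.

CLOSURE = { [P → b . d L] }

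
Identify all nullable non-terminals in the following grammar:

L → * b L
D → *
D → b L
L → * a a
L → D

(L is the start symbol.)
A non-terminal is nullable if it can derive ε (the empty string): either it has an ε-production, or it has a production whose right-hand side consists entirely of nullable non-terminals.

There are no ε-productions, so no non-terminal can derive ε.
No non-terminals are nullable.

Answer: None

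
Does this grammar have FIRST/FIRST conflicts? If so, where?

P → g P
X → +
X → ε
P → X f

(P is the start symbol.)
FIRST sets of the non-terminals at (or reachable through a nullable prefix from) the front of some alternative:
  FIRST(X) = { '+', ε }

Productions for P:
  P → g P: FIRST = { 'g' }
  P → X f: FIRST = { '+', 'f' }
Productions for X:
  X → +: FIRST = { '+' }
  X → ε: FIRST = { ε }

All alternatives of each non-terminal have pairwise disjoint FIRST sets.

Answer: No FIRST/FIRST conflicts.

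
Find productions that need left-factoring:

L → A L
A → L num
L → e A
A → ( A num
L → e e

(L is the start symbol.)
Yes, L has productions with common prefix 'e'

Left-factoring is needed when two productions for the same non-terminal
share a common prefix on the right-hand side.

Productions for L:
  L → A L
  L → e A
  L → e e
Productions for A:
  A → L num
  A → ( A num

Found common prefix 'e' in productions for L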